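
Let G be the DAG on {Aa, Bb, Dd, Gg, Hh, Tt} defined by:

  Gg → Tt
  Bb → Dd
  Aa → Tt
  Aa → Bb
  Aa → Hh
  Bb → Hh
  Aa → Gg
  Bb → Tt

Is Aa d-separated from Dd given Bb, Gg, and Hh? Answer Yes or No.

4 paths connect Aa and Dd; each must be blocked for d-separation to hold:
Path 1: Aa → Tt ← Bb → Dd
  Tt is a collider here and neither Tt nor any of its descendants is conditioned on, so the collider stays closed — the path is blocked at Tt.
Path 2: Aa → Bb → Dd
  Bb is a chain here and Bb is conditioned on, so the path is blocked at Bb.
Path 3: Aa → Gg → Tt ← Bb → Dd
  Gg is a chain here and Gg is conditioned on, so the path is blocked at Gg.
Path 4: Aa → Hh ← Bb → Dd
  Bb is a fork here and Bb is conditioned on, so the path is blocked at Bb.
Every path is blocked, so Aa and Dd are d-separated given {Bb, Gg, Hh}.

Yes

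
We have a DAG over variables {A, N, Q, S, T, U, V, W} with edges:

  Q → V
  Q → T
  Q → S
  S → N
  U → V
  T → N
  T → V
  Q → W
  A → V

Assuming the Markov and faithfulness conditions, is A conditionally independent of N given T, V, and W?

No

4 paths connect A and N; each must be blocked for d-separation to hold:
Path 1: A → V ← Q → T → N
  T is a chain here and T is conditioned on, so the path is blocked at T.
Path 2: A → V ← Q → S → N
  V is a collider and V is conditioned on, which opens it; Q is a fork and Q is not conditioned on; S is a chain and S is not conditioned on — no node blocks this path, so it is active.
Path 3: A → V ← T → N
  T is a fork here and T is conditioned on, so the path is blocked at T.
Path 4: A → V ← T ← Q → S → N
  T is a chain here and T is conditioned on, so the path is blocked at T.
Since the path A → V ← Q → S → N is active, A and N are not d-separated given {T, V, W}.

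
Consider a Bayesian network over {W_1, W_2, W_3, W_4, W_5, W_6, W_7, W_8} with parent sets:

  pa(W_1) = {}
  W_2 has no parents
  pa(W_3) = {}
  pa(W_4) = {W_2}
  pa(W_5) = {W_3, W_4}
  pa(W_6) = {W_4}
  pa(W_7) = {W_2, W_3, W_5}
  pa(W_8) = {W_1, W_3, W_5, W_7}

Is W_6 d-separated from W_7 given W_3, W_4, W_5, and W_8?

Yes

6 paths connect W_6 and W_7; each must be blocked for d-separation to hold:
  1. W_6 ← W_4 → W_5 → W_7 — W_4:fork[blocks]; W_5:chain[blocks] ⇒ blocked
  2. W_6 ← W_4 → W_5 ← W_3 → W_7 — W_4:fork[blocks]; W_5:collider[open]; W_3:fork[blocks] ⇒ blocked
  3. W_6 ← W_4 → W_5 ← W_3 → W_8 ← W_7 — W_4:fork[blocks]; W_5:collider[open]; W_3:fork[blocks]; W_8:collider[open] ⇒ blocked
  4. W_6 ← W_4 → W_5 → W_8 ← W_7 — W_4:fork[blocks]; W_5:chain[blocks]; W_8:collider[open] ⇒ blocked
  5. W_6 ← W_4 → W_5 → W_8 ← W_3 → W_7 — W_4:fork[blocks]; W_5:chain[blocks]; W_8:collider[open]; W_3:fork[blocks] ⇒ blocked
  6. W_6 ← W_4 ← W_2 → W_7 — W_4:chain[blocks]; W_2:fork[open] ⇒ blocked
Since every path is blocked, d-separation holds.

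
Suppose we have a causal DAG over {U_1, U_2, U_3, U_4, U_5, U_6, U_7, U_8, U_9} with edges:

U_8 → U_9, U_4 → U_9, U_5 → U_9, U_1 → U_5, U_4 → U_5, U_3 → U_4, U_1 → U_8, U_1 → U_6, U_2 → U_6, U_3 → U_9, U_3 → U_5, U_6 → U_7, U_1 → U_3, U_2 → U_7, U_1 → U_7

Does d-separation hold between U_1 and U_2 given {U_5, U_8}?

Yes

We examine all 4 paths between U_1 and U_2:
Path 1: U_1 → U_7 ← U_2
  U_7 is a collider here and neither U_7 nor any of its descendants is conditioned on, so the collider stays closed — the path is blocked at U_7.
Path 2: U_1 → U_7 ← U_6 ← U_2
  U_7 is a collider here and neither U_7 nor any of its descendants is conditioned on, so the collider stays closed — the path is blocked at U_7.
Path 3: U_1 → U_6 → U_7 ← U_2
  U_7 is a collider here and neither U_7 nor any of its descendants is conditioned on, so the collider stays closed — the path is blocked at U_7.
Path 4: U_1 → U_6 ← U_2
  U_6 is a collider here and neither U_6 nor any of its descendants is conditioned on, so the collider stays closed — the path is blocked at U_6.
Since every path is blocked, d-separation holds.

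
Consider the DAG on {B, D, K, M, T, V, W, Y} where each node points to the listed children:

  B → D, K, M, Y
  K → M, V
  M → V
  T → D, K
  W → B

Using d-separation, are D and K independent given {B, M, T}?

Yes — D and K are d-separated given {B, M, T}.

Enumerating the 4 paths from D to K and testing each for blocking by {B, M, T}:
Path 1: D ← B → K
  B is a fork here and B is conditioned on, so the path is blocked at B.
Path 2: D ← B → M ← K
  B is a fork here and B is conditioned on, so the path is blocked at B.
Path 3: D ← B → M → V ← K
  B is a fork here and B is conditioned on, so the path is blocked at B.
Path 4: D ← T → K
  T is a fork here and T is conditioned on, so the path is blocked at T.
All paths are blocked; D ⊥ K | {B, M, T} holds.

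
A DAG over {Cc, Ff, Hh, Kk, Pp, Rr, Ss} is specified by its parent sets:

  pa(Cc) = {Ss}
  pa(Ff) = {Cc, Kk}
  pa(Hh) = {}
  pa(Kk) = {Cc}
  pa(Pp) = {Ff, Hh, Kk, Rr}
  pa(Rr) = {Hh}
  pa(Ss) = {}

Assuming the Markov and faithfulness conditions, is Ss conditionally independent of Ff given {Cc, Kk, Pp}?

Yes — Ss and Ff are d-separated given {Cc, Kk, Pp}.

There are 3 undirected paths between Ss and Ff; checking each against the conditioning set {Cc, Kk, Pp}:
Path 1: Ss → Cc → Kk → Ff
  Cc is a chain here and Cc is conditioned on, so the path is blocked at Cc.
Path 2: Ss → Cc → Kk → Pp ← Ff
  Cc is a chain here and Cc is conditioned on, so the path is blocked at Cc.
Path 3: Ss → Cc → Ff
  Cc is a chain here and Cc is conditioned on, so the path is blocked at Cc.
All paths are blocked; Ss ⊥ Ff | {Cc, Kk, Pp} holds.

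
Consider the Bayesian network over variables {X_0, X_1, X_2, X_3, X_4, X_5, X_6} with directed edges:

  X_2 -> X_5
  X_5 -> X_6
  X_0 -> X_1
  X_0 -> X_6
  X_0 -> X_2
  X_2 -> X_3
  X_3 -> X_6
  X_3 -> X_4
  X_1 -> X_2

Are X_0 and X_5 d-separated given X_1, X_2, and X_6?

No — X_0 and X_5 are not d-separated given {X_1, X_2, X_6}.

6 paths connect X_0 and X_5; each must be blocked for d-separation to hold:
  1. X_0 → X_1 → X_2 → X_3 → X_6 ← X_5 — X_1:chain[blocks]; X_2:chain[blocks]; X_3:chain[open]; X_6:collider[open] ⇒ blocked
  2. X_0 → X_1 → X_2 → X_5 — X_1:chain[blocks]; X_2:chain[blocks] ⇒ blocked
  3. X_0 → X_2 → X_3 → X_6 ← X_5 — X_2:chain[blocks]; X_3:chain[open]; X_6:collider[open] ⇒ blocked
  4. X_0 → X_2 → X_5 — X_2:chain[blocks] ⇒ blocked
  5. X_0 → X_6 ← X_3 ← X_2 → X_5 — X_6:collider[open]; X_3:chain[open]; X_2:fork[blocks] ⇒ blocked
  6. X_0 → X_6 ← X_5 — X_6:collider[open] ⇒ active
Since the path X_0 → X_6 ← X_5 is active, X_0 and X_5 are not d-separated given {X_1, X_2, X_6}.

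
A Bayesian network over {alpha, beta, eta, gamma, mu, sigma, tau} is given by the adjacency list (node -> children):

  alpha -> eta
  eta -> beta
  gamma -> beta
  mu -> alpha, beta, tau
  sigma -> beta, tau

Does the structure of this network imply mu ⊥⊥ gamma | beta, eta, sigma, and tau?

There are 3 undirected paths between mu and gamma; checking each against the conditioning set {beta, eta, sigma, tau}:
Path 1: mu → alpha → eta → beta ← gamma
  eta is a chain here and eta is conditioned on, so the path is blocked at eta.
Path 2: mu → beta ← gamma
  beta is a collider and beta is conditioned on, which opens it — no node blocks this path, so it is active.
Path 3: mu → tau ← sigma → beta ← gamma
  sigma is a fork here and sigma is conditioned on, so the path is blocked at sigma.
At least one path is unblocked, so d-separation fails.

No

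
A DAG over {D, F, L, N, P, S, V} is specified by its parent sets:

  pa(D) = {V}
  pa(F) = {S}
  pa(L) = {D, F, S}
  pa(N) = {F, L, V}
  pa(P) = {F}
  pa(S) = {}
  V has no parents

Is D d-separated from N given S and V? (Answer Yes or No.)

There are 4 undirected paths between D and N; checking each against the conditioning set {S, V}:
Path 1: D → L ← S → F → N
  L is a collider here and neither L nor any of its descendants is conditioned on, so the collider stays closed — the path is blocked at L.
Path 2: D → L ← F → N
  L is a collider here and neither L nor any of its descendants is conditioned on, so the collider stays closed — the path is blocked at L.
Path 3: D → L → N
  L is a chain and L is not conditioned on — no node blocks this path, so it is active.
Path 4: D ← V → N
  V is a fork here and V is conditioned on, so the path is blocked at V.
At least one path is unblocked, so d-separation fails.

No — D and N are not d-separated given {S, V}.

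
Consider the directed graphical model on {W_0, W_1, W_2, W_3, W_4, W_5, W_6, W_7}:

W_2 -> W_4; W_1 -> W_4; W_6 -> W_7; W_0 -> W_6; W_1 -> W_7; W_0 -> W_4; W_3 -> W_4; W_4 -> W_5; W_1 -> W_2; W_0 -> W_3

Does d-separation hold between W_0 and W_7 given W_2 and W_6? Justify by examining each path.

There are 5 undirected paths between W_0 and W_7; checking each against the conditioning set {W_2, W_6}:
  1. W_0 → W_6 → W_7 — W_6:chain[blocks] ⇒ blocked
  2. W_0 → W_4 ← W_1 → W_7 — W_4:collider[blocks]; W_1:fork[open] ⇒ blocked
  3. W_0 → W_4 ← W_2 ← W_1 → W_7 — W_4:collider[blocks]; W_2:chain[blocks]; W_1:fork[open] ⇒ blocked
  4. W_0 → W_3 → W_4 ← W_1 → W_7 — W_3:chain[open]; W_4:collider[blocks]; W_1:fork[open] ⇒ blocked
  5. W_0 → W_3 → W_4 ← W_2 ← W_1 → W_7 — W_3:chain[open]; W_4:collider[blocks]; W_2:chain[blocks]; W_1:fork[open] ⇒ blocked
Every path is blocked, so W_0 and W_7 are d-separated given {W_2, W_6}.

Yes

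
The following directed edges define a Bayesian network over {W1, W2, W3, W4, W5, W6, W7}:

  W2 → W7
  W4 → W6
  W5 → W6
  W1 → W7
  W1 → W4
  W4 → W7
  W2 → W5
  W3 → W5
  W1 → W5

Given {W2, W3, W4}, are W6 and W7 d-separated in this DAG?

No

6 paths connect W6 and W7; each must be blocked for d-separation to hold:
Path 1: W6 ← W4 → W7
  W4 is a fork here and W4 is conditioned on, so the path is blocked at W4.
Path 2: W6 ← W4 ← W1 → W7
  W4 is a chain here and W4 is conditioned on, so the path is blocked at W4.
Path 3: W6 ← W4 ← W1 → W5 ← W2 → W7
  W4 is a chain here and W4 is conditioned on, so the path is blocked at W4.
Path 4: W6 ← W5 ← W1 → W7
  W5 is a chain and W5 is not conditioned on; W1 is a fork and W1 is not conditioned on — no node blocks this path, so it is active.
Path 5: W6 ← W5 ← W1 → W4 → W7
  W4 is a chain here and W4 is conditioned on, so the path is blocked at W4.
Path 6: W6 ← W5 ← W2 → W7
  W2 is a fork here and W2 is conditioned on, so the path is blocked at W2.
Since the path W6 ← W5 ← W1 → W7 is active, W6 and W7 are not d-separated given {W2, W3, W4}.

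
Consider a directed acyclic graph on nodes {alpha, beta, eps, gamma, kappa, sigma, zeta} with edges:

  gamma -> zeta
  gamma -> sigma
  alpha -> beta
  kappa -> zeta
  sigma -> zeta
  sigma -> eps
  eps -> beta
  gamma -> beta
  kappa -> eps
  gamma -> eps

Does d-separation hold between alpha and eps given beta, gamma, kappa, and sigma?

We examine all 6 paths between alpha and eps:
  1. alpha → beta ← gamma → zeta ← kappa → eps — beta:collider[open]; gamma:fork[blocks]; zeta:collider[blocks]; kappa:fork[blocks] ⇒ blocked
  2. alpha → beta ← gamma → zeta ← sigma → eps — beta:collider[open]; gamma:fork[blocks]; zeta:collider[blocks]; sigma:fork[blocks] ⇒ blocked
  3. alpha → beta ← gamma → eps — beta:collider[open]; gamma:fork[blocks] ⇒ blocked
  4. alpha → beta ← gamma → sigma → zeta ← kappa → eps — beta:collider[open]; gamma:fork[blocks]; sigma:chain[blocks]; zeta:collider[blocks]; kappa:fork[blocks] ⇒ blocked
  5. alpha → beta ← gamma → sigma → eps — beta:collider[open]; gamma:fork[blocks]; sigma:chain[blocks] ⇒ blocked
  6. alpha → beta ← eps — beta:collider[open] ⇒ active
Since the path alpha → beta ← eps is active, alpha and eps are not d-separated given {beta, gamma, kappa, sigma}.

No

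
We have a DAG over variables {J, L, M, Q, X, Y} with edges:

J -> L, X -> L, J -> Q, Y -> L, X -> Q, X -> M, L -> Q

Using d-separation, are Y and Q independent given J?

No

Enumerating the 3 paths from Y to Q and testing each for blocking by {J}:
  1. Y → L → Q — L:chain[open] ⇒ active
  2. Y → L ← J → Q — L:collider[blocks]; J:fork[blocks] ⇒ blocked
  3. Y → L ← X → Q — L:collider[blocks]; X:fork[open] ⇒ blocked
Since the path Y → L → Q is active, Y and Q are not d-separated given {J}.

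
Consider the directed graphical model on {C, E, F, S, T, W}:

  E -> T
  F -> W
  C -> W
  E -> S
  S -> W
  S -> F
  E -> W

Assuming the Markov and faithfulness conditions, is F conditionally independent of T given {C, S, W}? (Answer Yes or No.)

No — F and T are not d-separated given {C, S, W}.

We examine all 4 paths between F and T:
Path 1: F → W ← E → T
  W is a collider and W is conditioned on, which opens it; E is a fork and E is not conditioned on — no node blocks this path, so it is active.
Path 2: F → W ← S ← E → T
  S is a chain here and S is conditioned on, so the path is blocked at S.
Path 3: F ← S → W ← E → T
  S is a fork here and S is conditioned on, so the path is blocked at S.
Path 4: F ← S ← E → T
  S is a chain here and S is conditioned on, so the path is blocked at S.
At least one path is unblocked, so d-separation fails.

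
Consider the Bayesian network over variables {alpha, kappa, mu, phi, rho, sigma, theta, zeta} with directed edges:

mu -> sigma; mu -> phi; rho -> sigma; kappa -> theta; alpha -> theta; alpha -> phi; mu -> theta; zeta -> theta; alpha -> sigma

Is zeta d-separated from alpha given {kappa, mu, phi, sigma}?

Enumerating the 3 paths from zeta to alpha and testing each for blocking by {kappa, mu, phi, sigma}:
Path 1: zeta → theta ← alpha
  theta is a collider here and neither theta nor any of its descendants is conditioned on, so the collider stays closed — the path is blocked at theta.
Path 2: zeta → theta ← mu → phi ← alpha
  theta is a collider here and neither theta nor any of its descendants is conditioned on, so the collider stays closed — the path is blocked at theta.
Path 3: zeta → theta ← mu → sigma ← alpha
  theta is a collider here and neither theta nor any of its descendants is conditioned on, so the collider stays closed — the path is blocked at theta.
Since every path is blocked, d-separation holds.

Yes — zeta and alpha are d-separated given {kappa, mu, phi, sigma}.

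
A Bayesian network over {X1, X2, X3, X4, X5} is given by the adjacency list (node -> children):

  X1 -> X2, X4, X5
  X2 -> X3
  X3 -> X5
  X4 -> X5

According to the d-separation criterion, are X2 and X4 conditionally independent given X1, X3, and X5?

Yes

Enumerating the 4 paths from X2 to X4 and testing each for blocking by {X1, X3, X5}:
Path 1: X2 ← X1 → X5 ← X4
  X1 is a fork here and X1 is conditioned on, so the path is blocked at X1.
Path 2: X2 ← X1 → X4
  X1 is a fork here and X1 is conditioned on, so the path is blocked at X1.
Path 3: X2 → X3 → X5 ← X1 → X4
  X3 is a chain here and X3 is conditioned on, so the path is blocked at X3.
Path 4: X2 → X3 → X5 ← X4
  X3 is a chain here and X3 is conditioned on, so the path is blocked at X3.
All paths are blocked; X2 ⊥ X4 | {X1, X3, X5} holds.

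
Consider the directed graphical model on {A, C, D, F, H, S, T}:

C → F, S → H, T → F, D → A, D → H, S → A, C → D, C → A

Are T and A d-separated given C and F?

Yes

Enumerating the 3 paths from T to A and testing each for blocking by {C, F}:
Path 1: T → F ← C → D → A
  C is a fork here and C is conditioned on, so the path is blocked at C.
Path 2: T → F ← C → D → H ← S → A
  C is a fork here and C is conditioned on, so the path is blocked at C.
Path 3: T → F ← C → A
  C is a fork here and C is conditioned on, so the path is blocked at C.
All paths are blocked; T ⊥ A | {C, F} holds.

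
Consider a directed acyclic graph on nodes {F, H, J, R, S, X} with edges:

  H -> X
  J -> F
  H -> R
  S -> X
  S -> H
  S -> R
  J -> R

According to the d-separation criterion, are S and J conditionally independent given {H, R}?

Enumerating the 3 paths from S to J and testing each for blocking by {H, R}:
  1. S → H → R ← J — H:chain[blocks]; R:collider[open] ⇒ blocked
  2. S → R ← J — R:collider[open] ⇒ active
  3. S → X ← H → R ← J — X:collider[blocks]; H:fork[blocks]; R:collider[open] ⇒ blocked
At least one path is unblocked, so d-separation fails.

No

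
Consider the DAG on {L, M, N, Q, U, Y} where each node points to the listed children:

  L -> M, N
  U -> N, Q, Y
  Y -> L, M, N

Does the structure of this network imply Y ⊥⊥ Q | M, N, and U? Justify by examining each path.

Yes

Enumerating the 4 paths from Y to Q and testing each for blocking by {M, N, U}:
Path 1: Y → N ← U → Q
  U is a fork here and U is conditioned on, so the path is blocked at U.
Path 2: Y ← U → Q
  U is a fork here and U is conditioned on, so the path is blocked at U.
Path 3: Y → M ← L → N ← U → Q
  U is a fork here and U is conditioned on, so the path is blocked at U.
Path 4: Y → L → N ← U → Q
  U is a fork here and U is conditioned on, so the path is blocked at U.
Since every path is blocked, d-separation holds.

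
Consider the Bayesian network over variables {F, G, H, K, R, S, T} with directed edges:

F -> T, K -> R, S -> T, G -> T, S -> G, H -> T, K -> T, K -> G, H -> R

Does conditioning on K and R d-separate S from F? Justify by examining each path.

We examine all 4 paths between S and F:
Path 1: S → G → T ← F
  T is a collider here and neither T nor any of its descendants is conditioned on, so the collider stays closed — the path is blocked at T.
Path 2: S → G ← K → R ← H → T ← F
  G is a collider here and neither G nor any of its descendants is conditioned on, so the collider stays closed — the path is blocked at G.
Path 3: S → G ← K → T ← F
  G is a collider here and neither G nor any of its descendants is conditioned on, so the collider stays closed — the path is blocked at G.
Path 4: S → T ← F
  T is a collider here and neither T nor any of its descendants is conditioned on, so the collider stays closed — the path is blocked at T.
All paths are blocked; S ⊥ F | {K, R} holds.

Yes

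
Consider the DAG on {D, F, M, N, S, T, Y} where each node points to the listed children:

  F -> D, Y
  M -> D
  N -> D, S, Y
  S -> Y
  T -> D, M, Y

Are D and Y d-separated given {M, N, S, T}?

Enumerating the 5 paths from D to Y and testing each for blocking by {M, N, S, T}:
  1. D ← N → S → Y — N:fork[blocks]; S:chain[blocks] ⇒ blocked
  2. D ← N → Y — N:fork[blocks] ⇒ blocked
  3. D ← M ← T → Y — M:chain[blocks]; T:fork[blocks] ⇒ blocked
  4. D ← F → Y — F:fork[open] ⇒ active
  5. D ← T → Y — T:fork[blocks] ⇒ blocked
Since the path D ← F → Y is active, D and Y are not d-separated given {M, N, S, T}.

No — D and Y are not d-separated given {M, N, S, T}.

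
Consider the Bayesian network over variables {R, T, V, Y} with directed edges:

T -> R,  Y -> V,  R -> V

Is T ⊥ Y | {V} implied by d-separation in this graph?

There is one path between T and Y:
Path 1: T → R → V ← Y
  R is a chain and R is not conditioned on; V is a collider and V is conditioned on, which opens it — no node blocks this path, so it is active.
Because an active path exists, T and Y are not d-separated.

No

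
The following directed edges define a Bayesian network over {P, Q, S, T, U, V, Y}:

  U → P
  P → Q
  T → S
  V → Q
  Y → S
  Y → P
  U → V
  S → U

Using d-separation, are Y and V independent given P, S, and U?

Enumerating the 4 paths from Y to V and testing each for blocking by {P, S, U}:
Path 1: Y → P → Q ← V
  P is a chain here and P is conditioned on, so the path is blocked at P.
Path 2: Y → P ← U → V
  U is a fork here and U is conditioned on, so the path is blocked at U.
Path 3: Y → S → U → P → Q ← V
  S is a chain here and S is conditioned on, so the path is blocked at S.
Path 4: Y → S → U → V
  S is a chain here and S is conditioned on, so the path is blocked at S.
Since every path is blocked, d-separation holds.

Yes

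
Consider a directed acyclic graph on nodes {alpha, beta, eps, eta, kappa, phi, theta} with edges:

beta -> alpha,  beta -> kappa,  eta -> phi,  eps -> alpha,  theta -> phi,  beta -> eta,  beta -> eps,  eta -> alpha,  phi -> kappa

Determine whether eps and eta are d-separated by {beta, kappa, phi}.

There are 6 undirected paths between eps and eta; checking each against the conditioning set {beta, kappa, phi}:
Path 1: eps ← beta → kappa ← phi ← eta
  beta is a fork here and beta is conditioned on, so the path is blocked at beta.
Path 2: eps ← beta → eta
  beta is a fork here and beta is conditioned on, so the path is blocked at beta.
Path 3: eps ← beta → alpha ← eta
  beta is a fork here and beta is conditioned on, so the path is blocked at beta.
Path 4: eps → alpha ← beta → kappa ← phi ← eta
  alpha is a collider here and neither alpha nor any of its descendants is conditioned on, so the collider stays closed — the path is blocked at alpha.
Path 5: eps → alpha ← beta → eta
  alpha is a collider here and neither alpha nor any of its descendants is conditioned on, so the collider stays closed — the path is blocked at alpha.
Path 6: eps → alpha ← eta
  alpha is a collider here and neither alpha nor any of its descendants is conditioned on, so the collider stays closed — the path is blocked at alpha.
Since every path is blocked, d-separation holds.

Yes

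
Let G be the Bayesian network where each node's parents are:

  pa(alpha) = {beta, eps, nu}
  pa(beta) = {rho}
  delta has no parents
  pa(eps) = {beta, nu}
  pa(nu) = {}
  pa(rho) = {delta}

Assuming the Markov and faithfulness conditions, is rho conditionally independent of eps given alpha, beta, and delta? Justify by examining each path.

Yes — rho and eps are d-separated given {alpha, beta, delta}.

We examine all 3 paths between rho and eps:
Path 1: rho → beta → eps
  beta is a chain here and beta is conditioned on, so the path is blocked at beta.
Path 2: rho → beta → alpha ← eps
  beta is a chain here and beta is conditioned on, so the path is blocked at beta.
Path 3: rho → beta → alpha ← nu → eps
  beta is a chain here and beta is conditioned on, so the path is blocked at beta.
Since every path is blocked, d-separation holds.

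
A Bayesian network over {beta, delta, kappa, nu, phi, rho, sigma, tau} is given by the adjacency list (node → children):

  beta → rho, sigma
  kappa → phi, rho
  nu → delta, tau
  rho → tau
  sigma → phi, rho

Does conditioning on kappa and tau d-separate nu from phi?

No

Enumerating the 3 paths from nu to phi and testing each for blocking by {kappa, tau}:
Path 1: nu → tau ← rho ← beta → sigma → phi
  tau is a collider and tau is conditioned on, which opens it; rho is a chain and rho is not conditioned on; beta is a fork and beta is not conditioned on; sigma is a chain and sigma is not conditioned on — no node blocks this path, so it is active.
Path 2: nu → tau ← rho ← kappa → phi
  kappa is a fork here and kappa is conditioned on, so the path is blocked at kappa.
Path 3: nu → tau ← rho ← sigma → phi
  tau is a collider and tau is conditioned on, which opens it; rho is a chain and rho is not conditioned on; sigma is a fork and sigma is not conditioned on — no node blocks this path, so it is active.
Since the path nu → tau ← rho ← beta → sigma → phi is active, nu and phi are not d-separated given {kappa, tau}.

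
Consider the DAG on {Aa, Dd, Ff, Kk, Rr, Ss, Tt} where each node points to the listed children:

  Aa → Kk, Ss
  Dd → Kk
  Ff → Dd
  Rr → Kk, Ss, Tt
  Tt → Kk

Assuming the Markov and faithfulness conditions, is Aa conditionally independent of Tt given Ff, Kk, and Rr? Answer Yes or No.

We examine all 4 paths between Aa and Tt:
Path 1: Aa → Ss ← Rr → Kk ← Tt
  Ss is a collider here and neither Ss nor any of its descendants is conditioned on, so the collider stays closed — the path is blocked at Ss.
Path 2: Aa → Ss ← Rr → Tt
  Ss is a collider here and neither Ss nor any of its descendants is conditioned on, so the collider stays closed — the path is blocked at Ss.
Path 3: Aa → Kk ← Rr → Tt
  Rr is a fork here and Rr is conditioned on, so the path is blocked at Rr.
Path 4: Aa → Kk ← Tt
  Kk is a collider and Kk is conditioned on, which opens it — no node blocks this path, so it is active.
Because an active path exists, Aa and Tt are not d-separated.

No — Aa and Tt are not d-separated given {Ff, Kk, Rr}.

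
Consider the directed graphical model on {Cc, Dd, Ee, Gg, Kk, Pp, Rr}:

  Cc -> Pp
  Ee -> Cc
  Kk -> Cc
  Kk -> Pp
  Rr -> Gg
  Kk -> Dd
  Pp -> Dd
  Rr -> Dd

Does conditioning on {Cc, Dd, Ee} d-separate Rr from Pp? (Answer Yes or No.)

No

Enumerating the 3 paths from Rr to Pp and testing each for blocking by {Cc, Dd, Ee}:
Path 1: Rr → Dd ← Pp
  Dd is a collider and Dd is conditioned on, which opens it — no node blocks this path, so it is active.
Path 2: Rr → Dd ← Kk → Pp
  Dd is a collider and Dd is conditioned on, which opens it; Kk is a fork and Kk is not conditioned on — no node blocks this path, so it is active.
Path 3: Rr → Dd ← Kk → Cc → Pp
  Cc is a chain here and Cc is conditioned on, so the path is blocked at Cc.
Because an active path exists, Rr and Pp are not d-separated.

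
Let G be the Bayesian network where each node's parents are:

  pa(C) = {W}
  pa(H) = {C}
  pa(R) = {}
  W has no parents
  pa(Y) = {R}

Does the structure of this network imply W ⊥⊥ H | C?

Yes — W and H are d-separated given {C}.

There is one path between W and H:
  1. W → C → H — C:chain[blocks] ⇒ blocked
Every path is blocked, so W and H are d-separated given {C}.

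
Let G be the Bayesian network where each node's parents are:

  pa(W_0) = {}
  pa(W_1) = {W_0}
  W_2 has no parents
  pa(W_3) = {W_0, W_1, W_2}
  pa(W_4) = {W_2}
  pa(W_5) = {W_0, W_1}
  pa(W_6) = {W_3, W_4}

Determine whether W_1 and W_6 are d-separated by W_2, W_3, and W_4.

Yes — W_1 and W_6 are d-separated given {W_2, W_3, W_4}.

6 paths connect W_1 and W_6; each must be blocked for d-separation to hold:
Path 1: W_1 ← W_0 → W_3 ← W_2 → W_4 → W_6
  W_2 is a fork here and W_2 is conditioned on, so the path is blocked at W_2.
Path 2: W_1 ← W_0 → W_3 → W_6
  W_3 is a chain here and W_3 is conditioned on, so the path is blocked at W_3.
Path 3: W_1 → W_5 ← W_0 → W_3 ← W_2 → W_4 → W_6
  W_5 is a collider here and neither W_5 nor any of its descendants is conditioned on, so the collider stays closed — the path is blocked at W_5.
Path 4: W_1 → W_5 ← W_0 → W_3 → W_6
  W_5 is a collider here and neither W_5 nor any of its descendants is conditioned on, so the collider stays closed — the path is blocked at W_5.
Path 5: W_1 → W_3 ← W_2 → W_4 → W_6
  W_2 is a fork here and W_2 is conditioned on, so the path is blocked at W_2.
Path 6: W_1 → W_3 → W_6
  W_3 is a chain here and W_3 is conditioned on, so the path is blocked at W_3.
All paths are blocked; W_1 ⊥ W_6 | {W_2, W_3, W_4} holds.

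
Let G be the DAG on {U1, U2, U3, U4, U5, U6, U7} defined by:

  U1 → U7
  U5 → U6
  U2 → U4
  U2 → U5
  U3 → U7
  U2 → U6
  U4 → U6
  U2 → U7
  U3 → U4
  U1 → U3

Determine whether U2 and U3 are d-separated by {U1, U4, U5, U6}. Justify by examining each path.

There are 5 undirected paths between U2 and U3; checking each against the conditioning set {U1, U4, U5, U6}:
Path 1: U2 → U4 ← U3
  U4 is a collider and U4 is conditioned on, which opens it — no node blocks this path, so it is active.
Path 2: U2 → U6 ← U4 ← U3
  U4 is a chain here and U4 is conditioned on, so the path is blocked at U4.
Path 3: U2 → U7 ← U1 → U3
  U7 is a collider here and neither U7 nor any of its descendants is conditioned on, so the collider stays closed — the path is blocked at U7.
Path 4: U2 → U7 ← U3
  U7 is a collider here and neither U7 nor any of its descendants is conditioned on, so the collider stays closed — the path is blocked at U7.
Path 5: U2 → U5 → U6 ← U4 ← U3
  U5 is a chain here and U5 is conditioned on, so the path is blocked at U5.
At least one path is unblocked, so d-separation fails.

No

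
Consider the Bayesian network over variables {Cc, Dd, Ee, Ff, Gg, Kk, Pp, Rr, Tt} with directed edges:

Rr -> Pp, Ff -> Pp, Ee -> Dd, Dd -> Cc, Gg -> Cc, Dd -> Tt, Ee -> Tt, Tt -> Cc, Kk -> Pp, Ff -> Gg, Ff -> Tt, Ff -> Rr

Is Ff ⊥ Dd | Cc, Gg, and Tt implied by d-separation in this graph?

No

There are 6 undirected paths between Ff and Dd; checking each against the conditioning set {Cc, Gg, Tt}:
  1. Ff → Gg → Cc ← Tt ← Ee → Dd — Gg:chain[blocks]; Cc:collider[open]; Tt:chain[blocks]; Ee:fork[open] ⇒ blocked
  2. Ff → Gg → Cc ← Tt ← Dd — Gg:chain[blocks]; Cc:collider[open]; Tt:chain[blocks] ⇒ blocked
  3. Ff → Gg → Cc ← Dd — Gg:chain[blocks]; Cc:collider[open] ⇒ blocked
  4. Ff → Tt ← Ee → Dd — Tt:collider[open]; Ee:fork[open] ⇒ active
  5. Ff → Tt ← Dd — Tt:collider[open] ⇒ active
  6. Ff → Tt → Cc ← Dd — Tt:chain[blocks]; Cc:collider[open] ⇒ blocked
Since the path Ff → Tt ← Ee → Dd is active, Ff and Dd are not d-separated given {Cc, Gg, Tt}.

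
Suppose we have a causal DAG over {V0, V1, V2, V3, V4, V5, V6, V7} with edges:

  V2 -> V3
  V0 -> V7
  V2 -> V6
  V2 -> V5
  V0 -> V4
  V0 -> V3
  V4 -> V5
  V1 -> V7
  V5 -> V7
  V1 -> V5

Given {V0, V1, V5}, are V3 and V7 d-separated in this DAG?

Yes — V3 and V7 are d-separated given {V0, V1, V5}.

Enumerating the 6 paths from V3 to V7 and testing each for blocking by {V0, V1, V5}:
  1. V3 ← V0 → V7 — V0:fork[blocks] ⇒ blocked
  2. V3 ← V0 → V4 → V5 → V7 — V0:fork[blocks]; V4:chain[open]; V5:chain[blocks] ⇒ blocked
  3. V3 ← V0 → V4 → V5 ← V1 → V7 — V0:fork[blocks]; V4:chain[open]; V5:collider[open]; V1:fork[blocks] ⇒ blocked
  4. V3 ← V2 → V5 → V7 — V2:fork[open]; V5:chain[blocks] ⇒ blocked
  5. V3 ← V2 → V5 ← V1 → V7 — V2:fork[open]; V5:collider[open]; V1:fork[blocks] ⇒ blocked
  6. V3 ← V2 → V5 ← V4 ← V0 → V7 — V2:fork[open]; V5:collider[open]; V4:chain[open]; V0:fork[blocks] ⇒ blocked
All paths are blocked; V3 ⊥ V7 | {V0, V1, V5} holds.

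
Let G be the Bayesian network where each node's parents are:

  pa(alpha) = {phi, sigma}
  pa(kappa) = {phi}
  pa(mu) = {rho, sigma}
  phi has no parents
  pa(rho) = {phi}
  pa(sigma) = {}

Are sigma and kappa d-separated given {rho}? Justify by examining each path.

Enumerating the 2 paths from sigma to kappa and testing each for blocking by {rho}:
Path 1: sigma → mu ← rho ← phi → kappa
  mu is a collider here and neither mu nor any of its descendants is conditioned on, so the collider stays closed — the path is blocked at mu.
Path 2: sigma → alpha ← phi → kappa
  alpha is a collider here and neither alpha nor any of its descendants is conditioned on, so the collider stays closed — the path is blocked at alpha.
Every path is blocked, so sigma and kappa are d-separated given {rho}.

Yes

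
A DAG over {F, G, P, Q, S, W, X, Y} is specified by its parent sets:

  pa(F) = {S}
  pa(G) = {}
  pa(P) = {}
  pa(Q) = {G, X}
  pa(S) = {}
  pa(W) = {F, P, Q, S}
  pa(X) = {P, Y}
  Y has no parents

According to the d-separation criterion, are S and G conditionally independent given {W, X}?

We examine all 4 paths between S and G:
  1. S → F → W ← Q ← G — F:chain[open]; W:collider[open]; Q:chain[open] ⇒ active
  2. S → F → W ← P → X → Q ← G — F:chain[open]; W:collider[open]; P:fork[open]; X:chain[blocks]; Q:collider[open] ⇒ blocked
  3. S → W ← Q ← G — W:collider[open]; Q:chain[open] ⇒ active
  4. S → W ← P → X → Q ← G — W:collider[open]; P:fork[open]; X:chain[blocks]; Q:collider[open] ⇒ blocked
Since the path S → F → W ← Q ← G is active, S and G are not d-separated given {W, X}.

No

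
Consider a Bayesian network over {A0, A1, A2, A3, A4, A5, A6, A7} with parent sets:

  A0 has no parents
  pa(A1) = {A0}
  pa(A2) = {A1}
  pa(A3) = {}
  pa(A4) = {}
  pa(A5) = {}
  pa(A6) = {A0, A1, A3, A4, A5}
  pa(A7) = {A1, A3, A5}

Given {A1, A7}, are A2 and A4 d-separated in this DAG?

4 paths connect A2 and A4; each must be blocked for d-separation to hold:
  1. A2 ← A1 → A7 ← A5 → A6 ← A4 — A1:fork[blocks]; A7:collider[open]; A5:fork[open]; A6:collider[blocks] ⇒ blocked
  2. A2 ← A1 → A7 ← A3 → A6 ← A4 — A1:fork[blocks]; A7:collider[open]; A3:fork[open]; A6:collider[blocks] ⇒ blocked
  3. A2 ← A1 ← A0 → A6 ← A4 — A1:chain[blocks]; A0:fork[open]; A6:collider[blocks] ⇒ blocked
  4. A2 ← A1 → A6 ← A4 — A1:fork[blocks]; A6:collider[blocks] ⇒ blocked
All paths are blocked; A2 ⊥ A4 | {A1, A7} holds.

Yes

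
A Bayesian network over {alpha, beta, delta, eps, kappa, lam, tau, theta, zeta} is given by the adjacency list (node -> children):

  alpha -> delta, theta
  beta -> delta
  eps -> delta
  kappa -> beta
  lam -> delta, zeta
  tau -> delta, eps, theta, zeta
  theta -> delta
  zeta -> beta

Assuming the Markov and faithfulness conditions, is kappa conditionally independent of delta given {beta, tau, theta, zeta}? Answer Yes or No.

Enumerating the 6 paths from kappa to delta and testing each for blocking by {beta, tau, theta, zeta}:
Path 1: kappa → beta ← zeta ← tau → theta ← alpha → delta
  zeta is a chain here and zeta is conditioned on, so the path is blocked at zeta.
Path 2: kappa → beta ← zeta ← tau → theta → delta
  zeta is a chain here and zeta is conditioned on, so the path is blocked at zeta.
Path 3: kappa → beta ← zeta ← tau → delta
  zeta is a chain here and zeta is conditioned on, so the path is blocked at zeta.
Path 4: kappa → beta ← zeta ← tau → eps → delta
  zeta is a chain here and zeta is conditioned on, so the path is blocked at zeta.
Path 5: kappa → beta ← zeta ← lam → delta
  zeta is a chain here and zeta is conditioned on, so the path is blocked at zeta.
Path 6: kappa → beta → delta
  beta is a chain here and beta is conditioned on, so the path is blocked at beta.
Since every path is blocked, d-separation holds.

Yes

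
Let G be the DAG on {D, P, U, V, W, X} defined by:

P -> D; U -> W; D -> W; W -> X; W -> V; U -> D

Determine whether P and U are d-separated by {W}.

No

We examine all 2 paths between P and U:
Path 1: P → D ← U
  D is a collider and its descendant W is conditioned on, which opens it — no node blocks this path, so it is active.
Path 2: P → D → W ← U
  D is a chain and D is not conditioned on; W is a collider and W is conditioned on, which opens it — no node blocks this path, so it is active.
At least one path is unblocked, so d-separation fails.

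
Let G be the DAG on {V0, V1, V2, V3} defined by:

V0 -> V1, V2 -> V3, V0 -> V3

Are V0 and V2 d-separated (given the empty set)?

Yes — V0 and V2 are d-separated given ∅.

The only undirected path from V0 to V2 is:
Path 1: V0 → V3 ← V2
  V3 is a collider here and neither V3 nor any of its descendants is conditioned on, so the collider stays closed — the path is blocked at V3.
Since every path is blocked, d-separation holds.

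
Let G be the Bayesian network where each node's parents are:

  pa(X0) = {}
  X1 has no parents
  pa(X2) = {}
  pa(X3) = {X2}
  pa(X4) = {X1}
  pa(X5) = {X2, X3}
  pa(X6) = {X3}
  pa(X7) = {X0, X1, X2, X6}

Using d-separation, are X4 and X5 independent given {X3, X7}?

There are 4 undirected paths between X4 and X5; checking each against the conditioning set {X3, X7}:
Path 1: X4 ← X1 → X7 ← X6 ← X3 → X5
  X3 is a fork here and X3 is conditioned on, so the path is blocked at X3.
Path 2: X4 ← X1 → X7 ← X6 ← X3 ← X2 → X5
  X3 is a chain here and X3 is conditioned on, so the path is blocked at X3.
Path 3: X4 ← X1 → X7 ← X2 → X3 → X5
  X3 is a chain here and X3 is conditioned on, so the path is blocked at X3.
Path 4: X4 ← X1 → X7 ← X2 → X5
  X1 is a fork and X1 is not conditioned on; X7 is a collider and X7 is conditioned on, which opens it; X2 is a fork and X2 is not conditioned on — no node blocks this path, so it is active.
At least one path is unblocked, so d-separation fails.

No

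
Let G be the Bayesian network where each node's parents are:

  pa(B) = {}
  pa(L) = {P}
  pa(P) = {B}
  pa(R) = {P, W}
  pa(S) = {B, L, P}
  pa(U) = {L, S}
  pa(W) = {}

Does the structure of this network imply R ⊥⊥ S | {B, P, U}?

4 paths connect R and S; each must be blocked for d-separation to hold:
Path 1: R ← P ← B → S
  P is a chain here and P is conditioned on, so the path is blocked at P.
Path 2: R ← P → L → U ← S
  P is a fork here and P is conditioned on, so the path is blocked at P.
Path 3: R ← P → L → S
  P is a fork here and P is conditioned on, so the path is blocked at P.
Path 4: R ← P → S
  P is a fork here and P is conditioned on, so the path is blocked at P.
Since every path is blocked, d-separation holds.

Yes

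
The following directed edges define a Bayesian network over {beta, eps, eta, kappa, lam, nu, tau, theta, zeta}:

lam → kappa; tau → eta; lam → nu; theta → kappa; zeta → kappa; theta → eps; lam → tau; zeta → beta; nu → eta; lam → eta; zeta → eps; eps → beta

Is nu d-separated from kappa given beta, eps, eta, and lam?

Yes

Enumerating the 3 paths from nu to kappa and testing each for blocking by {beta, eps, eta, lam}:
  1. nu ← lam → kappa — lam:fork[blocks] ⇒ blocked
  2. nu → eta ← lam → kappa — eta:collider[open]; lam:fork[blocks] ⇒ blocked
  3. nu → eta ← tau ← lam → kappa — eta:collider[open]; tau:chain[open]; lam:fork[blocks] ⇒ blocked
Every path is blocked, so nu and kappa are d-separated given {beta, eps, eta, lam}.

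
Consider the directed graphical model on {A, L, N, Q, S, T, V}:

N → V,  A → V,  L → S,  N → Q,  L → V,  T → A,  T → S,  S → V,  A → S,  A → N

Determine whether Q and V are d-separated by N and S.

Yes

6 paths connect Q and V; each must be blocked for d-separation to hold:
Path 1: Q ← N → V
  N is a fork here and N is conditioned on, so the path is blocked at N.
Path 2: Q ← N ← A → V
  N is a chain here and N is conditioned on, so the path is blocked at N.
Path 3: Q ← N ← A → S → V
  N is a chain here and N is conditioned on, so the path is blocked at N.
Path 4: Q ← N ← A → S ← L → V
  N is a chain here and N is conditioned on, so the path is blocked at N.
Path 5: Q ← N ← A ← T → S → V
  N is a chain here and N is conditioned on, so the path is blocked at N.
Path 6: Q ← N ← A ← T → S ← L → V
  N is a chain here and N is conditioned on, so the path is blocked at N.
Every path is blocked, so Q and V are d-separated given {N, S}.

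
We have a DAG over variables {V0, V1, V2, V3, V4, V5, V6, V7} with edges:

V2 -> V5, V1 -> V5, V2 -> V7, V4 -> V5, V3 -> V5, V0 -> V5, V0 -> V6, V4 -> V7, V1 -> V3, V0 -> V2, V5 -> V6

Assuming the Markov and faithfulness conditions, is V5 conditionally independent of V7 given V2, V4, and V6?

Yes

4 paths connect V5 and V7; each must be blocked for d-separation to hold:
Path 1: V5 ← V2 → V7
  V2 is a fork here and V2 is conditioned on, so the path is blocked at V2.
Path 2: V5 ← V0 → V2 → V7
  V2 is a chain here and V2 is conditioned on, so the path is blocked at V2.
Path 3: V5 → V6 ← V0 → V2 → V7
  V2 is a chain here and V2 is conditioned on, so the path is blocked at V2.
Path 4: V5 ← V4 → V7
  V4 is a fork here and V4 is conditioned on, so the path is blocked at V4.
Every path is blocked, so V5 and V7 are d-separated given {V2, V4, V6}.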